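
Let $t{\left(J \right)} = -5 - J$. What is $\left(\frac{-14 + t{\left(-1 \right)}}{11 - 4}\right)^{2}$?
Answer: $\frac{324}{49} \approx 6.6122$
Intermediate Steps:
$\left(\frac{-14 + t{\left(-1 \right)}}{11 - 4}\right)^{2} = \left(\frac{-14 - 4}{11 - 4}\right)^{2} = \left(\frac{-14 + \left(-5 + 1\right)}{7}\right)^{2} = \left(\left(-14 - 4\right) \frac{1}{7}\right)^{2} = \left(\left(-18\right) \frac{1}{7}\right)^{2} = \left(- \frac{18}{7}\right)^{2} = \frac{324}{49}$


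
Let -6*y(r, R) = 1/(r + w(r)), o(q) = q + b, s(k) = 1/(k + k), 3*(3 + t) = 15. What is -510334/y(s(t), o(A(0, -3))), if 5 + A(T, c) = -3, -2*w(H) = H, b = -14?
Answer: 765501/2 ≈ 3.8275e+5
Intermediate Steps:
w(H) = -H/2
t = 2 (t = -3 + (⅓)*15 = -3 + 5 = 2)
s(k) = 1/(2*k)
A(T, c) = -8 (A(T, c) = -5 - 3 = -8)
o(q) = -14 + q (o(q) = q - 14 = -14 + q)
y(r, R) = -1/(3*r) (y(r, R) = -1/(6*(r - r/2)) = -2/r/6 = -1/(3*r))
-510334/y(s(t), o(A(0, -3))) = -510334/((-1/(3*((½)/2)))) = -510334/((-1/(3*((½)*(½))))) = -510334/((-1/(3*¼))) = -510334/((-⅓*4)) = -510334/(-4/3) = -510334*(-¾) = 765501/2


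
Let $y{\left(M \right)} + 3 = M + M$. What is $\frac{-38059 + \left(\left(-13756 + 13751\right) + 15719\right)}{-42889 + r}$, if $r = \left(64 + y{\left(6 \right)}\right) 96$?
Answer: $\frac{22345}{35881} \approx 0.62275$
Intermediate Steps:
$y{\left(M \right)} = -3 + 2 M$ ($y{\left(M \right)} = -3 + \left(M + M\right) = -3 + 2 M$)
$r = 7008$ ($r = \left(64 + \left(-3 + 2 \cdot 6\right)\right) 96 = \left(64 + \left(-3 + 12\right)\right) 96 = \left(64 + 9\right) 96 = 73 \cdot 96 = 7008$)
$\frac{-38059 + \left(\left(-13756 + 13751\right) + 15719\right)}{-42889 + r} = \frac{-38059 + \left(\left(-13756 + 13751\right) + 15719\right)}{-42889 + 7008} = \frac{-38059 + \left(-5 + 15719\right)}{-35881} = \left(-38059 + 15714\right) \left(- \frac{1}{35881}\right) = \left(-22345\right) \left(- \frac{1}{35881}\right) = \frac{22345}{35881}$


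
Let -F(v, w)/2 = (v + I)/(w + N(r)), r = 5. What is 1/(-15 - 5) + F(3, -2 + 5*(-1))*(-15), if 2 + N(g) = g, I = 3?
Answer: -901/20 ≈ -45.050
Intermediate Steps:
N(g) = -2 + g
F(v, w) = -2*(3 + v)/(3 + w) (F(v, w) = -2*(v + 3)/(w + (-2 + 5)) = -2*(3 + v)/(w + 3) = -2*(3 + v)/(3 + w))
1/(-15 - 5) + F(3, -2 + 5*(-1))*(-15) = 1/(-15 - 5) + (2*(-3 - 1*3)/(3 + (-2 + 5*(-1))))*(-15) = 1/(-20) + (2*(-3 - 3)/(3 + (-2 - 5)))*(-15) = -1/20 + (2*(-6)/(3 - 7))*(-15) = -1/20 + (2*(-6)/(-4))*(-15) = -1/20 + (2*(-1/4)*(-6))*(-15) = -1/20 + 3*(-15) = -1/20 - 45 = -901/20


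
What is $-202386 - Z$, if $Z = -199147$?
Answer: $-3239$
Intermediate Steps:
$-202386 - Z = -202386 - -199147 = -202386 + 199147 = -3239$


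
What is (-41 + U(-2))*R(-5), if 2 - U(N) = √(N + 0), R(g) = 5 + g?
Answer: 0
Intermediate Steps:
U(N) = 2 - √N (U(N) = 2 - √(N + 0) = 2 - √N)
(-41 + U(-2))*R(-5) = (-41 + (2 - √(-2)))*(5 - 5) = (-41 + (2 - I*√2))*0 = (-39 - I*√2)*0 = 0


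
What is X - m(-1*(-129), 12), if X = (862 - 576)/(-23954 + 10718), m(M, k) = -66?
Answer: 436645/6618 ≈ 65.978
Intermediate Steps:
X = -143/6618 (X = 286/(-13236) = 286*(-1/13236) = -143/6618 ≈ -0.021608)
X - m(-1*(-129), 12) = -143/6618 - 1*(-66) = -143/6618 + 66 = 436645/6618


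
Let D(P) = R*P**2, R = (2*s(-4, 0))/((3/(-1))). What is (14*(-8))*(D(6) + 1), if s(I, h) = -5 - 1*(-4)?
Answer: -2800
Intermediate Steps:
s(I, h) = -1 (s(I, h) = -5 + 4 = -1)
R = 2/3 (R = (2*(-1))/((3/(-1))) = -2/(3*(-1)) = -2/(-3) = -2*(-1/3) = 2/3 ≈ 0.66667)
D(P) = 2*P**2/3
(14*(-8))*(D(6) + 1) = (14*(-8))*((2/3)*6**2 + 1) = -112*((2/3)*36 + 1) = -112*(24 + 1) = -112*25 = -2800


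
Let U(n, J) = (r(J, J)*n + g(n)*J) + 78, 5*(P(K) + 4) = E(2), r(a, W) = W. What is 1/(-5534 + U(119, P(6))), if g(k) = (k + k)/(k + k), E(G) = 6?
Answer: -1/5792 ≈ -0.00017265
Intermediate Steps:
g(k) = 1 (g(k) = (2*k)/((2*k)) = (2*k)*(1/(2*k)) = 1)
P(K) = -14/5 (P(K) = -4 + (⅕)*6 = -4 + 6/5 = -14/5)
U(n, J) = 78 + J + J*n (U(n, J) = (J*n + 1*J) + 78 = (J*n + J) + 78 = (J + J*n) + 78 = 78 + J + J*n)
1/(-5534 + U(119, P(6))) = 1/(-5534 + (78 - 14/5 - 14/5*119)) = 1/(-5534 + (78 - 14/5 - 1666/5)) = 1/(-5534 - 258) = 1/(-5792) = -1/5792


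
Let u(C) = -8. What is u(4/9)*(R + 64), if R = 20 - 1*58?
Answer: -208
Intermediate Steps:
R = -38 (R = 20 - 58 = -38)
u(4/9)*(R + 64) = -8*(-38 + 64) = -8*26 = -208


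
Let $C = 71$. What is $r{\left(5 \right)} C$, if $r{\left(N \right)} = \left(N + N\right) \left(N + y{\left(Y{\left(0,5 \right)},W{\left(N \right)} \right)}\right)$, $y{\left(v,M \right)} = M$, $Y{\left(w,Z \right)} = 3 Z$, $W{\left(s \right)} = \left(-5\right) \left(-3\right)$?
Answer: $14200$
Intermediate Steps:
$W{\left(s \right)} = 15$
$r{\left(N \right)} = 2 N \left(15 + N\right)$ ($r{\left(N \right)} = \left(N + N\right) \left(N + 15\right) = 2 N \left(15 + N\right)$)
$r{\left(5 \right)} C = 2 \cdot 5 \left(15 + 5\right) 71 = 2 \cdot 5 \cdot 20 \cdot 71 = 200 \cdot 71 = 14200$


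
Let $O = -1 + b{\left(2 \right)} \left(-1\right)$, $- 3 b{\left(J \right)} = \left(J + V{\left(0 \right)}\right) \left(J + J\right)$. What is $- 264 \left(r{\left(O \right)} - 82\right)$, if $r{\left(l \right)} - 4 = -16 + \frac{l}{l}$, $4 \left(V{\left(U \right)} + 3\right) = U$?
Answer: $24552$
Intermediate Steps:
$V{\left(U \right)} = -3 + \frac{U}{4}$
$b{\left(J \right)} = - \frac{2 J \left(-3 + J\right)}{3}$ ($b{\left(J \right)} = - \frac{\left(J + \left(-3 + \frac{1}{4} \cdot 0\right)\right) \left(J + J\right)}{3} = - \frac{\left(J + \left(-3 + 0\right)\right) 2 J}{3} = - \frac{\left(J - 3\right) 2 J}{3} = - \frac{\left(-3 + J\right) 2 J}{3} = - \frac{2 J \left(-3 + J\right)}{3}$)
$O = - \frac{7}{3}$ ($O = -1 + \frac{2}{3} \cdot 2 \left(3 - 2\right) \left(-1\right) = -1 + \frac{2}{3} \cdot 2 \cdot 1 \left(-1\right) = -1 + \frac{4}{3} \left(-1\right) = -1 - \frac{4}{3} = - \frac{7}{3} \approx -2.3333$)
$r{\left(l \right)} = -11$ ($r{\left(l \right)} = 4 - \left(16 - \frac{l}{l}\right) = 4 + \left(-16 + 1\right) = 4 - 15 = -11$)
$- 264 \left(r{\left(O \right)} - 82\right) = - 264 \left(-11 - 82\right) = \left(-264\right) \left(-93\right) = 24552$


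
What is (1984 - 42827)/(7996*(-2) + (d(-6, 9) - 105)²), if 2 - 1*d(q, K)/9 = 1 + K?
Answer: -40843/15337 ≈ -2.6630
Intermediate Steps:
d(q, K) = 9 - 9*K (d(q, K) = 18 - 9*(1 + K) = 18 + (-9 - 9*K) = 9 - 9*K)
(1984 - 42827)/(7996*(-2) + (d(-6, 9) - 105)²) = (1984 - 42827)/(7996*(-2) + ((9 - 9*9) - 105)²) = -40843/(-15992 + ((9 - 81) - 105)²) = -40843/(-15992 + (-72 - 105)²) = -40843/(-15992 + (-177)²) = -40843/(-15992 + 31329) = -40843/15337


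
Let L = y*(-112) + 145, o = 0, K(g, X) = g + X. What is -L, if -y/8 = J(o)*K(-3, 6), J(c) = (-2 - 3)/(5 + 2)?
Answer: 1775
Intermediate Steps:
K(g, X) = X + g
J(c) = -5/7
y = 120/7 (y = -(-40)*(6 - 3)/7 = -(-40)*3/7 = -8*(-15/7) = 120/7 ≈ 17.143)
L = -1775 (L = (120/7)*(-112) + 145 = -1920 + 145 = -1775)
-L = -1*(-1775) = 1775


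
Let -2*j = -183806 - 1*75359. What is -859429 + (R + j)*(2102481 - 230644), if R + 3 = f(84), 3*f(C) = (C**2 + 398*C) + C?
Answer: 535731133401/2 ≈ 2.6787e+11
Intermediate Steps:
f(C) = 133*C + C**2/3 (f(C) = ((C**2 + 398*C) + C)/3 = (C**2 + 399*C)/3 = 133*C + C**2/3)
R = 13521 (R = -3 + (1/3)*84*(399 + 84) = -3 + (1/3)*84*483 = -3 + 13524 = 13521)
j = 259165/2 (j = -(-183806 - 1*75359)/2 = -(-183806 - 75359)/2 = -1/2*(-259165) = 259165/2 ≈ 1.2958e+5)
-859429 + (R + j)*(2102481 - 230644) = -859429 + (13521 + 259165/2)*(2102481 - 230644) = -859429 + (286207/2)*1871837 = -859429 + 535732852259/2 = 535731133401/2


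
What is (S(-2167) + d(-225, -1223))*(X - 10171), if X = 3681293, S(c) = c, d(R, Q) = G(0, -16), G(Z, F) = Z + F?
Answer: -8014059326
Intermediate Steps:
G(Z, F) = F + Z
d(R, Q) = -16 (d(R, Q) = -16 + 0 = -16)
(S(-2167) + d(-225, -1223))*(X - 10171) = (-2167 - 16)*(3681293 - 10171) = -2183*3671122 = -8014059326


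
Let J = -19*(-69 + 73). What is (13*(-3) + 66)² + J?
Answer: 653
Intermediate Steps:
J = -76 (J = -19*4 = -76)
(13*(-3) + 66)² + J = (13*(-3) + 66)² - 76 = (-39 + 66)² - 76 = 27² - 76 = 729 - 76 = 653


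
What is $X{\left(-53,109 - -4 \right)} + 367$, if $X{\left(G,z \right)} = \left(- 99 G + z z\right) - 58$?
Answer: $18325$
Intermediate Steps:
$X{\left(G,z \right)} = -58 + z^{2} - 99 G$ ($X{\left(G,z \right)} = \left(- 99 G + z^{2}\right) - 58 = \left(z^{2} - 99 G\right) - 58 = -58 + z^{2} - 99 G$)
$X{\left(-53,109 - -4 \right)} + 367 = \left(-58 + \left(109 - -4\right)^{2} - -5247\right) + 367 = \left(-58 + \left(109 + 4\right)^{2} + 5247\right) + 367 = \left(-58 + 113^{2} + 5247\right) + 367 = \left(-58 + 12769 + 5247\right) + 367 = 17958 + 367 = 18325$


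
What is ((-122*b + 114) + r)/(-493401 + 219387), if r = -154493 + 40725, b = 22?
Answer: 58169/137007 ≈ 0.42457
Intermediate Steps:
r = -113768
((-122*b + 114) + r)/(-493401 + 219387) = ((-122*22 + 114) - 113768)/(-493401 + 219387) = ((-2684 + 114) - 113768)/(-274014) = (-2570 - 113768)*(-1/274014) = -116338*(-1/274014) = 58169/137007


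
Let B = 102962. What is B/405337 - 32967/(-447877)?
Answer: 59477056553/181541119549 ≈ 0.32762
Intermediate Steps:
B/405337 - 32967/(-447877) = 102962/405337 - 32967/(-447877) = 102962*(1/405337) - 32967*(-1/447877) = 102962/405337 + 32967/447877 = 59477056553/181541119549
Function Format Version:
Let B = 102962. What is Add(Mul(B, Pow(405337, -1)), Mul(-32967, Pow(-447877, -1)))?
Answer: Rational(59477056553, 181541119549) ≈ 0.32762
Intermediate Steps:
Add(Mul(B, Pow(405337, -1)), Mul(-32967, Pow(-447877, -1))) = Add(Mul(102962, Pow(405337, -1)), Mul(-32967, Pow(-447877, -1))) = Add(Mul(102962, Rational(1, 405337)), Mul(-32967, Rational(-1, 447877))) = Add(Rational(102962, 405337), Rational(32967, 447877)) = Rational(59477056553, 181541119549)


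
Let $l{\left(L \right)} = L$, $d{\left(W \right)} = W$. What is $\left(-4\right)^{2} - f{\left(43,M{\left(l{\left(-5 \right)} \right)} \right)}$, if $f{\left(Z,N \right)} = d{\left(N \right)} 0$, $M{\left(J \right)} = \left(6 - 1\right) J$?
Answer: $16$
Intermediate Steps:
$M{\left(J \right)} = 5 J$
$f{\left(Z,N \right)} = 0$ ($f{\left(Z,N \right)} = N 0 = 0$)
$\left(-4\right)^{2} - f{\left(43,M{\left(l{\left(-5 \right)} \right)} \right)} = \left(-4\right)^{2} - 0 = 16 + 0 = 16$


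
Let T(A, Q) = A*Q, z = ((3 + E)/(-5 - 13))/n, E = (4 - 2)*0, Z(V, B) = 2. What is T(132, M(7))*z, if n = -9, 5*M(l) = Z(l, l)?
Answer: 44/45 ≈ 0.97778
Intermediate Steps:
M(l) = 2/5 (M(l) = (1/5)*2 = 2/5)
E = 0 (E = 2*0 = 0)
z = 1/54 (z = ((3 + 0)/(-5 - 13))/(-9) = (3/(-18))*(-1/9) = (3*(-1/18))*(-1/9) = -1/6*(-1/9) = 1/54 ≈ 0.018519)
T(132, M(7))*z = (132*(2/5))*(1/54) = (264/5)*(1/54) = 44/45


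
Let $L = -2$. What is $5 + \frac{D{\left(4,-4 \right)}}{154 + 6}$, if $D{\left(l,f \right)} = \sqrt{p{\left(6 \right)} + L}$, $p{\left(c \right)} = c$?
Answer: $\frac{401}{80} \approx 5.0125$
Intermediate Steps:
$D{\left(l,f \right)} = 2$ ($D{\left(l,f \right)} = \sqrt{6 - 2} = \sqrt{4} = 2$)
$5 + \frac{D{\left(4,-4 \right)}}{154 + 6} = 5 + \frac{2}{154 + 6} = 5 + \frac{2}{160} = 5 + 2 \cdot \frac{1}{160} = 5 + \frac{1}{80} = \frac{401}{80}$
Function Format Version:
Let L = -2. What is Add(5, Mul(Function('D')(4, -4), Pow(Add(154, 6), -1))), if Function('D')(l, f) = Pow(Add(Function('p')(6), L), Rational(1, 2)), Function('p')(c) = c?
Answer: Rational(401, 80) ≈ 5.0125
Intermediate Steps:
Function('D')(l, f) = 2 (Function('D')(l, f) = Pow(Add(6, -2), Rational(1, 2)) = Pow(4, Rational(1, 2)) = 2)
Add(5, Mul(Function('D')(4, -4), Pow(Add(154, 6), -1))) = Add(5, Mul(2, Pow(Add(154, 6), -1))) = Add(5, Mul(2, Pow(160, -1))) = Add(5, Mul(2, Rational(1, 160))) = Add(5, Rational(1, 80)) = Rational(401, 80)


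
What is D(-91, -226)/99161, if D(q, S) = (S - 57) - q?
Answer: -192/99161 ≈ -0.0019362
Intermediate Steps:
D(q, S) = -57 + S - q (D(q, S) = (-57 + S) - q = -57 + S - q)
D(-91, -226)/99161 = (-57 - 226 - 1*(-91))/99161 = (-57 - 226 + 91)*(1/99161) = -192*1/99161 = -192/99161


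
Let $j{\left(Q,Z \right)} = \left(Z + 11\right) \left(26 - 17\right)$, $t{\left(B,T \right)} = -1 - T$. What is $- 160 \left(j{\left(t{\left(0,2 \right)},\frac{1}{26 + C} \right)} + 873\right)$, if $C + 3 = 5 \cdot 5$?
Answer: $-155550$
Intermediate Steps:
$C = 22$ ($C = -3 + 5 \cdot 5 = -3 + 25 = 22$)
$j{\left(Q,Z \right)} = 99 + 9 Z$ ($j{\left(Q,Z \right)} = \left(11 + Z\right) 9 = 99 + 9 Z$)
$- 160 \left(j{\left(t{\left(0,2 \right)},\frac{1}{26 + C} \right)} + 873\right) = - 160 \left(\left(99 + \frac{9}{26 + 22}\right) + 873\right) = - 160 \left(\left(99 + \frac{9}{48}\right) + 873\right) = - 160 \left(\left(99 + 9 \cdot \frac{1}{48}\right) + 873\right) = - 160 \left(\left(99 + \frac{3}{16}\right) + 873\right) = - 160 \left(\frac{1587}{16} + 873\right) = \left(-160\right) \frac{15555}{16} = -155550$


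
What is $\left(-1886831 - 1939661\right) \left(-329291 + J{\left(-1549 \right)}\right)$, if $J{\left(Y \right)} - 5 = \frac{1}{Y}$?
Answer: $\frac{1951755872885380}{1549} \approx 1.26 \cdot 10^{12}$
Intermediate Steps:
$J{\left(Y \right)} = 5 + \frac{1}{Y}$
$\left(-1886831 - 1939661\right) \left(-329291 + J{\left(-1549 \right)}\right) = \left(-1886831 - 1939661\right) \left(-329291 + \left(5 + \frac{1}{-1549}\right)\right) = \left(-1886831 - 1939661\right) \left(-329291 + \left(5 - \frac{1}{1549}\right)\right) = - 3826492 \left(-329291 + \frac{7744}{1549}\right) = \left(-3826492\right) \left(- \frac{510064015}{1549}\right) = \frac{1951755872885380}{1549}$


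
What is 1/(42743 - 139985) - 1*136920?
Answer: -13314374641/97242 ≈ -1.3692e+5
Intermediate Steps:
1/(42743 - 139985) - 1*136920 = 1/(-97242) - 136920 = -1/97242 - 136920 = -13314374641/97242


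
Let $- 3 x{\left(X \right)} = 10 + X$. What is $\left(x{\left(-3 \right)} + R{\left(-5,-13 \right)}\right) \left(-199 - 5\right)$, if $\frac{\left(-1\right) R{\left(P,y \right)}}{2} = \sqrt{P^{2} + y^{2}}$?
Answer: $476 + 408 \sqrt{194} \approx 6158.8$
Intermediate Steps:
$R{\left(P,y \right)} = - 2 \sqrt{P^{2} + y^{2}}$
$x{\left(X \right)} = - \frac{10}{3} - \frac{X}{3}$ ($x{\left(X \right)} = - \frac{10 + X}{3} = - \frac{10}{3} - \frac{X}{3}$)
$\left(x{\left(-3 \right)} + R{\left(-5,-13 \right)}\right) \left(-199 - 5\right) = \left(\left(- \frac{10}{3} - -1\right) - 2 \sqrt{\left(-5\right)^{2} + \left(-13\right)^{2}}\right) \left(-199 - 5\right) = \left(\left(- \frac{10}{3} + 1\right) - 2 \sqrt{25 + 169}\right) \left(-204\right) = \left(- \frac{7}{3} - 2 \sqrt{194}\right) \left(-204\right) = 476 + 408 \sqrt{194}$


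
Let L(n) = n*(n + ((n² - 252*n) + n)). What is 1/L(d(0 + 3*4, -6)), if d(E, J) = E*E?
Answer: -1/2198016 ≈ -4.5496e-7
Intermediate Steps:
d(E, J) = E²
L(n) = n*(n² - 250*n) (L(n) = n*(n + (n² - 251*n)) = n*(n² - 250*n))
1/L(d(0 + 3*4, -6)) = 1/(((0 + 3*4)²)²*(-250 + (0 + 3*4)²)) = 1/(((0 + 12)²)²*(-250 + (0 + 12)²)) = 1/((12²)²*(-250 + 12²)) = 1/(144²*(-250 + 144)) = 1/(20736*(-106)) = 1/(-2198016) = -1/2198016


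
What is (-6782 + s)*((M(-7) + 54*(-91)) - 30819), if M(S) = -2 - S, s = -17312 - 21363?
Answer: 1624087696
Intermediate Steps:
s = -38675
(-6782 + s)*((M(-7) + 54*(-91)) - 30819) = (-6782 - 38675)*(((-2 - 1*(-7)) + 54*(-91)) - 30819) = -45457*(((-2 + 7) - 4914) - 30819) = -45457*((5 - 4914) - 30819) = -45457*(-4909 - 30819) = -45457*(-35728) = 1624087696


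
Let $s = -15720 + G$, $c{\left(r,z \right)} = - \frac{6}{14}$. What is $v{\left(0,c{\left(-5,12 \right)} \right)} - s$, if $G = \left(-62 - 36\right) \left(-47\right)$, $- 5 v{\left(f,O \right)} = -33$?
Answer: $\frac{55603}{5} \approx 11121.0$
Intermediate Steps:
$c{\left(r,z \right)} = - \frac{3}{7}$ ($c{\left(r,z \right)} = \left(-6\right) \frac{1}{14} = - \frac{3}{7}$)
$v{\left(f,O \right)} = \frac{33}{5}$ ($v{\left(f,O \right)} = \left(- \frac{1}{5}\right) \left(-33\right) = \frac{33}{5}$)
$G = 4606$ ($G = \left(-98\right) \left(-47\right) = 4606$)
$s = -11114$ ($s = -15720 + 4606 = -11114$)
$v{\left(0,c{\left(-5,12 \right)} \right)} - s = \frac{33}{5} - -11114 = \frac{33}{5} + 11114 = \frac{55603}{5}$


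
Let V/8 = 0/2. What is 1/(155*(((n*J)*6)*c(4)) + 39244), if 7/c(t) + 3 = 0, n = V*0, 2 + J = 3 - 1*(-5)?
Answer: 1/39244 ≈ 2.5482e-5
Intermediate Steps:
V = 0 (V = 8*(0/2) = 8*(0*(½)) = 8*0 = 0)
J = 6 (J = -2 + (3 - 1*(-5)) = -2 + (3 + 5) = -2 + 8 = 6)
n = 0 (n = 0*0 = 0)
c(t) = -7/3 (c(t) = 7/(-3 + 0) = 7/(-3) = 7*(-⅓) = -7/3)
1/(155*(((n*J)*6)*c(4)) + 39244) = 1/(155*(((0*6)*6)*(-7/3)) + 39244) = 1/(155*((0*6)*(-7/3)) + 39244) = 1/(155*(0*(-7/3)) + 39244) = 1/(155*0 + 39244) = 1/(0 + 39244) = 1/39244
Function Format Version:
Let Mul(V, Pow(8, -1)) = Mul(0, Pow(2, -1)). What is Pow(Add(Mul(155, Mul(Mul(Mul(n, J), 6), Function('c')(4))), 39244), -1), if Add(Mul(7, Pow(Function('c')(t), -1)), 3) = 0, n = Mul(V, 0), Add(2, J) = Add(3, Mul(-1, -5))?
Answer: Rational(1, 39244) ≈ 2.5482e-5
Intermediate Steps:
V = 0 (V = Mul(8, Mul(0, Pow(2, -1))) = Mul(8, Mul(0, Rational(1, 2))) = Mul(8, 0) = 0)
J = 6 (J = Add(-2, Add(3, Mul(-1, -5))) = Add(-2, Add(3, 5)) = Add(-2, 8) = 6)
n = 0 (n = Mul(0, 0) = 0)
Function('c')(t) = Rational(-7, 3) (Function('c')(t) = Mul(7, Pow(Add(-3, 0), -1)) = Mul(7, Pow(-3, -1)) = Mul(7, Rational(-1, 3)) = Rational(-7, 3))
Pow(Add(Mul(155, Mul(Mul(Mul(n, J), 6), Function('c')(4))), 39244), -1) = Pow(Add(Mul(155, Mul(Mul(Mul(0, 6), 6), Rational(-7, 3))), 39244), -1) = Pow(Add(Mul(155, Mul(Mul(0, 6), Rational(-7, 3))), 39244), -1) = Pow(Add(Mul(155, Mul(0, Rational(-7, 3))), 39244), -1) = Pow(Add(Mul(155, 0), 39244), -1) = Pow(Add(0, 39244), -1) = Pow(39244, -1) = Rational(1, 39244)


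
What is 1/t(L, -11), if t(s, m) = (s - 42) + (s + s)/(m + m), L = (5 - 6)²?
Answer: -11/452 ≈ -0.024336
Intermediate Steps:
L = 1 (L = (-1)² = 1)
t(s, m) = -42 + s + s/m (t(s, m) = (-42 + s) + (2*s)/((2*m)) = (-42 + s) + (2*s)*(1/(2*m)) = (-42 + s) + s/m = -42 + s + s/m)
1/t(L, -11) = 1/(-42 + 1 + 1/(-11)) = 1/(-42 + 1 + 1*(-1/11)) = 1/(-42 + 1 - 1/11) = 1/(-452/11) = -11/452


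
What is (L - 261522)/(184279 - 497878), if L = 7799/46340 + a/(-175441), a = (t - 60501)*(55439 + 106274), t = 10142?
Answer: 249825207209363/364219968692580 ≈ 0.68592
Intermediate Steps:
a = -8143704967 (a = (10142 - 60501)*(55439 + 106274) = -50359*161713 = -8143704967)
L = 53911522347877/1161419420 (L = 7799/46340 - 8143704967/(-175441) = 7799*(1/46340) - 8143704967*(-1/175441) = 7799/46340 + 8143704967/175441 = 53911522347877/1161419420 ≈ 46419.)
(L - 261522)/(184279 - 497878) = (53911522347877/1161419420 - 261522)/(184279 - 497878) = -249825207209363/1161419420/(-313599) = -249825207209363/1161419420*(-1/313599) = 249825207209363/364219968692580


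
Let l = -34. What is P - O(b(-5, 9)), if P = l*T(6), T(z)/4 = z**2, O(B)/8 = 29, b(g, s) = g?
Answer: -5128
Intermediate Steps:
O(B) = 232 (O(B) = 8*29 = 232)
T(z) = 4*z**2
P = -4896 (P = -136*6**2 = -136*36 = -34*144 = -4896)
P - O(b(-5, 9)) = -4896 - 1*232 = -4896 - 232 = -5128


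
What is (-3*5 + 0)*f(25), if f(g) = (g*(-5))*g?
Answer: 46875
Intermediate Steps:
f(g) = -5*g**2 (f(g) = (-5*g)*g = -5*g**2)
(-3*5 + 0)*f(25) = (-3*5 + 0)*(-5*25**2) = (-15 + 0)*(-5*625) = -15*(-3125) = 46875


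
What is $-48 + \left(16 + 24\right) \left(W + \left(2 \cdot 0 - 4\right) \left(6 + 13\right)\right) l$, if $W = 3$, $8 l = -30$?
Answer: $10902$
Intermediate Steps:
$l = - \frac{15}{4}$ ($l = \frac{1}{8} \left(-30\right) = - \frac{15}{4} \approx -3.75$)
$-48 + \left(16 + 24\right) \left(W + \left(2 \cdot 0 - 4\right) \left(6 + 13\right)\right) l = -48 + \left(16 + 24\right) \left(3 + \left(2 \cdot 0 - 4\right) \left(6 + 13\right)\right) \left(- \frac{15}{4}\right) = -48 + 40 \left(3 + \left(0 - 4\right) 19\right) \left(- \frac{15}{4}\right) = -48 + 40 \left(3 - 76\right) \left(- \frac{15}{4}\right) = -48 + 40 \left(-73\right) \left(- \frac{15}{4}\right) = -48 - -10950 = -48 + 10950 = 10902$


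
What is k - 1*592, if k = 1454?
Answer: 862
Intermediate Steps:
k - 1*592 = 1454 - 1*592 = 1454 - 592 = 862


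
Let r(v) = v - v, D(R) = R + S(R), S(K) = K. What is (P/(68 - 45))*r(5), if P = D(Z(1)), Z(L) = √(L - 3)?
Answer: 0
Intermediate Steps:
Z(L) = √(-3 + L)
D(R) = 2*R (D(R) = R + R = 2*R)
r(v) = 0
P = 2*I*√2 (P = 2*√(-3 + 1) = 2*√(-2) = 2*(I*√2) = 2*I*√2 ≈ 2.8284*I)
(P/(68 - 45))*r(5) = ((2*I*√2)/(68 - 45))*0 = ((2*I*√2)/23)*0 = ((2*I*√2)*(1/23))*0 = (2*I*√2/23)*0 = 0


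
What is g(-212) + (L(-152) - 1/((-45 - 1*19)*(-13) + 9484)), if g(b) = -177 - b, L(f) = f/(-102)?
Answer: 19198025/526116 ≈ 36.490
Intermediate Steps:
L(f) = -f/102 (L(f) = f*(-1/102) = -f/102)
g(-212) + (L(-152) - 1/((-45 - 1*19)*(-13) + 9484)) = (-177 - 1*(-212)) + (-1/102*(-152) - 1/((-45 - 1*19)*(-13) + 9484)) = (-177 + 212) + (76/51 - 1/((-45 - 19)*(-13) + 9484)) = 35 + (76/51 - 1/(-64*(-13) + 9484)) = 35 + (76/51 - 1/(832 + 9484)) = 35 + (76/51 - 1/10316) = 35 + 783965/526116 = 19198025/526116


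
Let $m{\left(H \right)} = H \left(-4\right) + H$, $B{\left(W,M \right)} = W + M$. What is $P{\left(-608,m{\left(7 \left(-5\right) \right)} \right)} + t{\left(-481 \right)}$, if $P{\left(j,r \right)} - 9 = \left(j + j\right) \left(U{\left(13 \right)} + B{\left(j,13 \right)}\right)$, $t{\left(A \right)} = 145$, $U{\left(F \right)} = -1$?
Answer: $724890$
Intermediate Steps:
$B{\left(W,M \right)} = M + W$
$m{\left(H \right)} = - 3 H$ ($m{\left(H \right)} = - 4 H + H = - 3 H$)
$P{\left(j,r \right)} = 9 + 2 j \left(12 + j\right)$ ($P{\left(j,r \right)} = 9 + \left(j + j\right) \left(-1 + \left(13 + j\right)\right) = 9 + 2 j \left(12 + j\right)$)
$P{\left(-608,m{\left(7 \left(-5\right) \right)} \right)} + t{\left(-481 \right)} = \left(9 + 2 \left(-608\right)^{2} + 24 \left(-608\right)\right) + 145 = \left(9 + 2 \cdot 369664 - 14592\right) + 145 = \left(9 + 739328 - 14592\right) + 145 = 724745 + 145 = 724890$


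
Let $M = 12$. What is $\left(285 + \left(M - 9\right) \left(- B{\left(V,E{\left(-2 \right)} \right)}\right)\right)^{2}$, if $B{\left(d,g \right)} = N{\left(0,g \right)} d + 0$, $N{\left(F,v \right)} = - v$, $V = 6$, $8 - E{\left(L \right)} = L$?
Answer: $216225$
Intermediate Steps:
$E{\left(L \right)} = 8 - L$
$B{\left(d,g \right)} = - d g$ ($B{\left(d,g \right)} = - g d + 0 = - d g + 0 = - d g$)
$\left(285 + \left(M - 9\right) \left(- B{\left(V,E{\left(-2 \right)} \right)}\right)\right)^{2} = \left(285 + \left(12 - 9\right) \left(- \left(-1\right) 6 \left(8 - -2\right)\right)\right)^{2} = \left(285 + 3 \left(- \left(-1\right) 6 \left(8 + 2\right)\right)\right)^{2} = \left(285 + 3 \left(- \left(-1\right) 6 \cdot 10\right)\right)^{2} = \left(285 + 3 \left(\left(-1\right) \left(-60\right)\right)\right)^{2} = \left(285 + 3 \cdot 60\right)^{2} = \left(285 + 180\right)^{2} = 465^{2} = 216225$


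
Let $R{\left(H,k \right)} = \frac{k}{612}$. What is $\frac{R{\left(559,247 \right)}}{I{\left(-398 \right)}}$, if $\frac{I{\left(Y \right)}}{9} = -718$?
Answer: $- \frac{247}{3954744} \approx -6.2457 \cdot 10^{-5}$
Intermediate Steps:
$R{\left(H,k \right)} = \frac{k}{612}$ ($R{\left(H,k \right)} = k \frac{1}{612} = \frac{k}{612}$)
$I{\left(Y \right)} = -6462$ ($I{\left(Y \right)} = 9 \left(-718\right) = -6462$)
$\frac{R{\left(559,247 \right)}}{I{\left(-398 \right)}} = \frac{\frac{1}{612} \cdot 247}{-6462} = \frac{247}{612} \left(- \frac{1}{6462}\right) = - \frac{247}{3954744}$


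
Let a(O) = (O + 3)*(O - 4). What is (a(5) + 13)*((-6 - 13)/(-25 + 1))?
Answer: 133/8 ≈ 16.625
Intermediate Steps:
a(O) = (-4 + O)*(3 + O) (a(O) = (3 + O)*(-4 + O) = (-4 + O)*(3 + O))
(a(5) + 13)*((-6 - 13)/(-25 + 1)) = ((-12 + 5² - 1*5) + 13)*((-6 - 13)/(-25 + 1)) = ((-12 + 25 - 5) + 13)*(-19/(-24)) = (8 + 13)*(-19*(-1/24)) = 21*(19/24) = 133/8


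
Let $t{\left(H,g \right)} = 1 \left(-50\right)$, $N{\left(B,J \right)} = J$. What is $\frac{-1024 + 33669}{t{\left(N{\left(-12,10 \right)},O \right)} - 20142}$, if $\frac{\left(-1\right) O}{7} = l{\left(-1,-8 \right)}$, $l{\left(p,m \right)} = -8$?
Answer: $- \frac{32645}{20192} \approx -1.6167$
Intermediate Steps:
$O = 56$ ($O = \left(-7\right) \left(-8\right) = 56$)
$t{\left(H,g \right)} = -50$
$\frac{-1024 + 33669}{t{\left(N{\left(-12,10 \right)},O \right)} - 20142} = \frac{-1024 + 33669}{-50 - 20142} = \frac{32645}{-20192} = 32645 \left(- \frac{1}{20192}\right) = - \frac{32645}{20192}$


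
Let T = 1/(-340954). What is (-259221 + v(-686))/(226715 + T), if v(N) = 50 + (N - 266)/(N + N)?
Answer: -4329892475130/3787669919341 ≈ -1.1432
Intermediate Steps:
T = -1/340954 ≈ -2.9329e-6
v(N) = 50 + (-266 + N)/(2*N) (v(N) = 50 + (-266 + N)/((2*N)) = 50 + (-266 + N)*(1/(2*N)) = 50 + (-266 + N)/(2*N))
(-259221 + v(-686))/(226715 + T) = (-259221 + (101/2 - 133/(-686)))/(226715 - 1/340954) = (-259221 + (101/2 - 133*(-1/686)))/(77299386109/340954) = (-259221 + (101/2 + 19/98))*(340954/77299386109) = (-259221 + 2484/49)*(340954/77299386109) = -12699345/49*340954/77299386109 = -4329892475130/3787669919341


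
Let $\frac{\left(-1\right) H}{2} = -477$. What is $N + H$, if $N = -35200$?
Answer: $-34246$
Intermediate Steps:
$H = 954$ ($H = \left(-2\right) \left(-477\right) = 954$)
$N + H = -35200 + 954 = -34246$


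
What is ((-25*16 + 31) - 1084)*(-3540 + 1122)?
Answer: 3513354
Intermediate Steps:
((-25*16 + 31) - 1084)*(-3540 + 1122) = ((-400 + 31) - 1084)*(-2418) = (-369 - 1084)*(-2418) = -1453*(-2418) = 3513354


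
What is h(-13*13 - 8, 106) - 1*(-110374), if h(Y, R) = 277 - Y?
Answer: 110828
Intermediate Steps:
h(-13*13 - 8, 106) - 1*(-110374) = (277 - (-13*13 - 8)) - 1*(-110374) = (277 - (-169 - 8)) + 110374 = (277 - 1*(-177)) + 110374 = (277 + 177) + 110374 = 454 + 110374 = 110828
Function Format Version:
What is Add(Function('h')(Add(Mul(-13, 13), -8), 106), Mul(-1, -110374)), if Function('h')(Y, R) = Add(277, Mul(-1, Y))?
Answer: 110828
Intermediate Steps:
Add(Function('h')(Add(Mul(-13, 13), -8), 106), Mul(-1, -110374)) = Add(Add(277, Mul(-1, Add(Mul(-13, 13), -8))), Mul(-1, -110374)) = Add(Add(277, Mul(-1, Add(-169, -8))), 110374) = Add(Add(277, Mul(-1, -177)), 110374) = Add(Add(277, 177), 110374) = Add(454, 110374) = 110828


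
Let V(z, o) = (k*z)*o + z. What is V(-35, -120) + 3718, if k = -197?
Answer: -823717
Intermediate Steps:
V(z, o) = z - 197*o*z (V(z, o) = (-197*z)*o + z = -197*o*z + z = z - 197*o*z)
V(-35, -120) + 3718 = -35*(1 - 197*(-120)) + 3718 = -35*(1 + 23640) + 3718 = -35*23641 + 3718 = -827435 + 3718 = -823717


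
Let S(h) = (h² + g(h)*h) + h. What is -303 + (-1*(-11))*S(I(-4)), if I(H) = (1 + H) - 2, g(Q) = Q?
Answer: 192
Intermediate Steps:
I(H) = -1 + H
S(h) = h + 2*h² (S(h) = (h² + h*h) + h = (h² + h²) + h = 2*h² + h = h + 2*h²)
-303 + (-1*(-11))*S(I(-4)) = -303 + (-1*(-11))*((-1 - 4)*(1 + 2*(-1 - 4))) = -303 + 11*(-5*(1 + 2*(-5))) = -303 + 11*(-5*(1 - 10)) = -303 + 11*(-5*(-9)) = -303 + 11*45 = -303 + 495 = 192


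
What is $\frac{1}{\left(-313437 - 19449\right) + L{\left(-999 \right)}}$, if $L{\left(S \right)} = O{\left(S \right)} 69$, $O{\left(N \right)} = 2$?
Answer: $- \frac{1}{332748} \approx -3.0053 \cdot 10^{-6}$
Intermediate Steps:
$L{\left(S \right)} = 138$ ($L{\left(S \right)} = 2 \cdot 69 = 138$)
$\frac{1}{\left(-313437 - 19449\right) + L{\left(-999 \right)}} = \frac{1}{\left(-313437 - 19449\right) + 138} = \frac{1}{-332886 + 138} = \frac{1}{-332748} = - \frac{1}{332748}$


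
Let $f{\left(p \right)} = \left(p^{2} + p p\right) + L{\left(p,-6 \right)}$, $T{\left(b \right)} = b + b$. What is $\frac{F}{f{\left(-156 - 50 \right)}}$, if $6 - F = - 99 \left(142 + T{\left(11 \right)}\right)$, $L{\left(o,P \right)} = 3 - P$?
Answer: $\frac{16242}{84881} \approx 0.19135$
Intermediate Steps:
$T{\left(b \right)} = 2 b$
$f{\left(p \right)} = 9 + 2 p^{2}$ ($f{\left(p \right)} = \left(p^{2} + p p\right) + \left(3 - -6\right) = \left(p^{2} + p^{2}\right) + \left(3 + 6\right) = 2 p^{2} + 9 = 9 + 2 p^{2}$)
$F = 16242$ ($F = 6 - - 99 \left(142 + 2 \cdot 11\right) = 6 - - 99 \left(142 + 22\right) = 6 - \left(-99\right) 164 = 6 - -16236 = 6 + 16236 = 16242$)
$\frac{F}{f{\left(-156 - 50 \right)}} = \frac{16242}{9 + 2 \left(-156 - 50\right)^{2}} = \frac{16242}{9 + 2 \left(-206\right)^{2}} = \frac{16242}{9 + 2 \cdot 42436} = \frac{16242}{9 + 84872} = \frac{16242}{84881}$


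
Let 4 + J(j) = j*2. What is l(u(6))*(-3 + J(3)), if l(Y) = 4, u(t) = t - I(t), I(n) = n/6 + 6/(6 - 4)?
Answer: -4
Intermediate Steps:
J(j) = -4 + 2*j (J(j) = -4 + j*2 = -4 + 2*j)
I(n) = 3 + n/6 (I(n) = n*(1/6) + 6/2 = n/6 + 6*(1/2) = n/6 + 3 = 3 + n/6)
u(t) = -3 + 5*t/6 (u(t) = t - (3 + t/6) = t + (-3 - t/6) = -3 + 5*t/6)
l(u(6))*(-3 + J(3)) = 4*(-3 + (-4 + 2*3)) = 4*(-3 + (-4 + 6)) = 4*(-3 + 2) = 4*(-1) = -4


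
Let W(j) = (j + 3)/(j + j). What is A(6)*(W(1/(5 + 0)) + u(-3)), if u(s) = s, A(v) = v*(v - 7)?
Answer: -30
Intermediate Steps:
A(v) = v*(-7 + v)
W(j) = (3 + j)/(2*j) (W(j) = (3 + j)/((2*j)) = (3 + j)*(1/(2*j)) = (3 + j)/(2*j))
A(6)*(W(1/(5 + 0)) + u(-3)) = (6*(-7 + 6))*((3 + 1/(5 + 0))/(2*(1/(5 + 0))) - 3) = (6*(-1))*((3 + 1/5)/(2*(1/5)) - 3) = -6*((3 + ⅕)/(2*(⅕)) - 3) = -6*((½)*5*(16/5) - 3) = -6*(8 - 3) = -6*5 = -30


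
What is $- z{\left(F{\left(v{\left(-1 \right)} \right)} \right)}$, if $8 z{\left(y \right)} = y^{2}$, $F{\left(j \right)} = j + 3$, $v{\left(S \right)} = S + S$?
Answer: $- \frac{1}{8} \approx -0.125$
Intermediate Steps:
$v{\left(S \right)} = 2 S$
$F{\left(j \right)} = 3 + j$
$z{\left(y \right)} = \frac{y^{2}}{8}$
$- z{\left(F{\left(v{\left(-1 \right)} \right)} \right)} = - \frac{\left(3 + 2 \left(-1\right)\right)^{2}}{8} = - \frac{\left(3 - 2\right)^{2}}{8} = - \frac{1^{2}}{8} = - \frac{1}{8}$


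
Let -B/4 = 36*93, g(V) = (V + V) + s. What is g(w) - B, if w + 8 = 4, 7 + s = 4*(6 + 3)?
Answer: 13413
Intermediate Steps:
s = 29 (s = -7 + 4*(6 + 3) = -7 + 4*9 = -7 + 36 = 29)
w = -4 (w = -8 + 4 = -4)
g(V) = 29 + 2*V (g(V) = (V + V) + 29 = 2*V + 29 = 29 + 2*V)
B = -13392 (B = -144*93 = -4*3348 = -13392)
g(w) - B = (29 + 2*(-4)) - 1*(-13392) = (29 - 8) + 13392 = 21 + 13392 = 13413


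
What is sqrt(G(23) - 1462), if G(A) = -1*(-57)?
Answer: I*sqrt(1405) ≈ 37.483*I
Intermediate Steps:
G(A) = 57
sqrt(G(23) - 1462) = sqrt(57 - 1462) = sqrt(-1405) = I*sqrt(1405)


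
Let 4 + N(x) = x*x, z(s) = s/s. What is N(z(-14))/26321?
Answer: -3/26321 ≈ -0.00011398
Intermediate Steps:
z(s) = 1
N(x) = -4 + x**2 (N(x) = -4 + x*x = -4 + x**2)
N(z(-14))/26321 = (-4 + 1**2)/26321 = (-4 + 1)*(1/26321) = -3*1/26321 = -3/26321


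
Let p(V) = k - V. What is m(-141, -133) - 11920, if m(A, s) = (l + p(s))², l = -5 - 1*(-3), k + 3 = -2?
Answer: 3956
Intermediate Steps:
k = -5 (k = -3 - 2 = -5)
p(V) = -5 - V
l = -2 (l = -5 + 3 = -2)
m(A, s) = (-7 - s)² (m(A, s) = (-2 + (-5 - s))² = (-7 - s)²)
m(-141, -133) - 11920 = (7 - 133)² - 11920 = (-126)² - 11920 = 15876 - 11920 = 3956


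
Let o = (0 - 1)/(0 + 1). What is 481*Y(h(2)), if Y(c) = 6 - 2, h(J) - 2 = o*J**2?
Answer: 1924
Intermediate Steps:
o = -1 (o = -1/1 = -1*1 = -1)
h(J) = 2 - J**2
Y(c) = 4
481*Y(h(2)) = 481*4 = 1924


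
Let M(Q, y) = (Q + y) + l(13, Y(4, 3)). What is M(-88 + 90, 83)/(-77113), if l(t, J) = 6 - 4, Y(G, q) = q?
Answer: -87/77113 ≈ -0.0011282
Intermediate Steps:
l(t, J) = 2
M(Q, y) = 2 + Q + y (M(Q, y) = (Q + y) + 2 = 2 + Q + y)
M(-88 + 90, 83)/(-77113) = (2 + (-88 + 90) + 83)/(-77113) = (2 + 2 + 83)*(-1/77113) = 87*(-1/77113) = -87/77113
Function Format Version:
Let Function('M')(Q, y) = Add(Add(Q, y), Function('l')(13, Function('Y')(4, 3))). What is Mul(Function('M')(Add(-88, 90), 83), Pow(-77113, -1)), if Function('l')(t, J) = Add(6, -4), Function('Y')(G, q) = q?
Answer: Rational(-87, 77113) ≈ -0.0011282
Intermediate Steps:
Function('l')(t, J) = 2
Function('M')(Q, y) = Add(2, Q, y) (Function('M')(Q, y) = Add(Add(Q, y), 2) = Add(2, Q, y))
Mul(Function('M')(Add(-88, 90), 83), Pow(-77113, -1)) = Mul(Add(2, Add(-88, 90), 83), Pow(-77113, -1)) = Mul(Add(2, 2, 83), Rational(-1, 77113)) = Mul(87, Rational(-1, 77113)) = Rational(-87, 77113)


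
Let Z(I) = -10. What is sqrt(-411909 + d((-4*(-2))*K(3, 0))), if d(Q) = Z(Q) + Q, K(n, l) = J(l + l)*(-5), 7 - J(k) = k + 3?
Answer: I*sqrt(412079) ≈ 641.93*I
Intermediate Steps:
J(k) = 4 - k (J(k) = 7 - (k + 3) = 7 - (3 + k) = 7 + (-3 - k) = 4 - k)
K(n, l) = -20 + 10*l (K(n, l) = (4 - (l + l))*(-5) = (4 - 2*l)*(-5) = -20 + 10*l)
d(Q) = -10 + Q
sqrt(-411909 + d((-4*(-2))*K(3, 0))) = sqrt(-411909 + (-10 + (-4*(-2))*(-20 + 10*0))) = sqrt(-411909 + (-10 + 8*(-20 + 0))) = sqrt(-411909 + (-10 + 8*(-20))) = sqrt(-411909 + (-10 - 160)) = sqrt(-411909 - 170) = sqrt(-412079) = I*sqrt(412079)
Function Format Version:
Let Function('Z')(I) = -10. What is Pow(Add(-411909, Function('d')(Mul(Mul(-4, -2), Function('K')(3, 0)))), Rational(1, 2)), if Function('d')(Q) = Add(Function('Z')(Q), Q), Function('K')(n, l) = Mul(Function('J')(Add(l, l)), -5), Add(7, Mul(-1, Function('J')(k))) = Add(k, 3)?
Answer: Mul(I, Pow(412079, Rational(1, 2))) ≈ Mul(641.93, I)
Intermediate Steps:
Function('J')(k) = Add(4, Mul(-1, k)) (Function('J')(k) = Add(7, Mul(-1, Add(k, 3))) = Add(7, Mul(-1, Add(3, k))) = Add(7, Add(-3, Mul(-1, k))) = Add(4, Mul(-1, k)))
Function('K')(n, l) = Add(-20, Mul(10, l)) (Function('K')(n, l) = Mul(Add(4, Mul(-1, Add(l, l))), -5) = Mul(Add(4, Mul(-1, Mul(2, l))), -5) = Mul(Add(4, Mul(-2, l)), -5) = Add(-20, Mul(10, l)))
Function('d')(Q) = Add(-10, Q)
Pow(Add(-411909, Function('d')(Mul(Mul(-4, -2), Function('K')(3, 0)))), Rational(1, 2)) = Pow(Add(-411909, Add(-10, Mul(Mul(-4, -2), Add(-20, Mul(10, 0))))), Rational(1, 2)) = Pow(Add(-411909, Add(-10, Mul(8, Add(-20, 0)))), Rational(1, 2)) = Pow(Add(-411909, Add(-10, Mul(8, -20))), Rational(1, 2)) = Pow(Add(-411909, Add(-10, -160)), Rational(1, 2)) = Pow(Add(-411909, -170), Rational(1, 2)) = Pow(-412079, Rational(1, 2)) = Mul(I, Pow(412079, Rational(1, 2)))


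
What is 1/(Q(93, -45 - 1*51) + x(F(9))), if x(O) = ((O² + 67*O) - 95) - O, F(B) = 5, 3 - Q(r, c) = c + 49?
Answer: 1/310 ≈ 0.0032258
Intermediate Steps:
Q(r, c) = -46 - c (Q(r, c) = 3 - (c + 49) = 3 - (49 + c) = 3 + (-49 - c) = -46 - c)
x(O) = -95 + O² + 66*O (x(O) = (-95 + O² + 67*O) - O = -95 + O² + 66*O)
1/(Q(93, -45 - 1*51) + x(F(9))) = 1/((-46 - (-45 - 1*51)) + (-95 + 5² + 66*5)) = 1/((-46 - (-45 - 51)) + (-95 + 25 + 330)) = 1/((-46 - 1*(-96)) + 260) = 1/((-46 + 96) + 260) = 1/(50 + 260) = 1/310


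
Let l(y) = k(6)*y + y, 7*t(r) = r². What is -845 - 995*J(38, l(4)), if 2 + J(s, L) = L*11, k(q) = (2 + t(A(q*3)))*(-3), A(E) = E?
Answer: 44094475/7 ≈ 6.2992e+6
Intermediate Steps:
t(r) = r²/7
k(q) = -6 - 27*q²/7 (k(q) = (2 + (q*3)²/7)*(-3) = (2 + (3*q)²/7)*(-3) = (2 + (9*q²)/7)*(-3) = (2 + 9*q²/7)*(-3) = -6 - 27*q²/7)
l(y) = -1007*y/7 (l(y) = (-6 - 27/7*6²)*y + y = (-6 - 27/7*36)*y + y = (-6 - 972/7)*y + y = -1014*y/7 + y = -1007*y/7)
J(s, L) = -2 + 11*L (J(s, L) = -2 + L*11 = -2 + 11*L)
-845 - 995*J(38, l(4)) = -845 - 995*(-2 + 11*(-1007/7*4)) = -845 - 995*(-2 + 11*(-4028/7)) = -845 - 995*(-2 - 44308/7) = -845 - 995*(-44322/7) = -845 + 44100390/7 = 44094475/7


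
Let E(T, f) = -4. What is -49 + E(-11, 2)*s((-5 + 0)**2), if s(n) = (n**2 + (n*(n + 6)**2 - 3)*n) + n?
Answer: -2404849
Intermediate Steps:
s(n) = n + n**2 + n*(-3 + n*(6 + n)**2) (s(n) = (n**2 + (n*(6 + n)**2 - 3)*n) + n = (n**2 + (-3 + n*(6 + n)**2)*n) + n = (n**2 + n*(-3 + n*(6 + n)**2)) + n = n + n**2 + n*(-3 + n*(6 + n)**2))
-49 + E(-11, 2)*s((-5 + 0)**2) = -49 - 4*(-5 + 0)**2*(-2 + (-5 + 0)**2 + (-5 + 0)**2*(6 + (-5 + 0)**2)**2) = -49 - 4*(-5)**2*(-2 + (-5)**2 + (-5)**2*(6 + (-5)**2)**2) = -49 - 100*(-2 + 25 + 25*(6 + 25)**2) = -49 - 100*(-2 + 25 + 25*31**2) = -49 - 100*(-2 + 25 + 25*961) = -49 - 100*(-2 + 25 + 24025) = -49 - 100*24048 = -49 - 4*601200 = -49 - 2404800 = -2404849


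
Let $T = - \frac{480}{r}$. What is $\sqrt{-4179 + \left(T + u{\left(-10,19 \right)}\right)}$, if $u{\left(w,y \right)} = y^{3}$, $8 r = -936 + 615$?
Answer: $\frac{2 \sqrt{7705070}}{107} \approx 51.884$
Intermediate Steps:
$r = - \frac{321}{8}$ ($r = \frac{-936 + 615}{8} = \frac{1}{8} \left(-321\right) = - \frac{321}{8} \approx -40.125$)
$T = \frac{1280}{107}$ ($T = - \frac{480}{- \frac{321}{8}} = \left(-480\right) \left(- \frac{8}{321}\right) = \frac{1280}{107} \approx 11.963$)
$\sqrt{-4179 + \left(T + u{\left(-10,19 \right)}\right)} = \sqrt{-4179 + \left(\frac{1280}{107} + 19^{3}\right)} = \sqrt{-4179 + \left(\frac{1280}{107} + 6859\right)} = \sqrt{-4179 + \frac{735193}{107}} = \sqrt{\frac{288040}{107}} = \frac{2 \sqrt{7705070}}{107}$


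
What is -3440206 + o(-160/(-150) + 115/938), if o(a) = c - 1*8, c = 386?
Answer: -3439828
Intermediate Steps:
o(a) = 378 (o(a) = 386 - 1*8 = 386 - 8 = 378)
-3440206 + o(-160/(-150) + 115/938) = -3440206 + 378 = -3439828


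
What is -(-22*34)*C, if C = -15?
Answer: -11220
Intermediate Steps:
-(-22*34)*C = -(-22*34)*(-15) = -(-748)*(-15) = -1*11220 = -11220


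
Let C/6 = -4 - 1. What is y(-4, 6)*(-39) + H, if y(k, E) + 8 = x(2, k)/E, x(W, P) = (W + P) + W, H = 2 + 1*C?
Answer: 284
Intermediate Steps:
C = -30 (C = 6*(-4 - 1) = 6*(-5) = -30)
H = -28 (H = 2 + 1*(-30) = 2 - 30 = -28)
x(W, P) = P + 2*W (x(W, P) = (P + W) + W = P + 2*W)
y(k, E) = -8 + (4 + k)/E (y(k, E) = -8 + (k + 2*2)/E = -8 + (k + 4)/E = -8 + (4 + k)/E)
y(-4, 6)*(-39) + H = ((4 - 4 - 8*6)/6)*(-39) - 28 = ((4 - 4 - 48)/6)*(-39) - 28 = ((⅙)*(-48))*(-39) - 28 = -8*(-39) - 28 = 312 - 28 = 284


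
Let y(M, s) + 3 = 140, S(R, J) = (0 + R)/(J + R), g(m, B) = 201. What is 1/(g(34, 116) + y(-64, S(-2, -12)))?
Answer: 1/338 ≈ 0.0029586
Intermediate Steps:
S(R, J) = R/(J + R)
y(M, s) = 137 (y(M, s) = -3 + 140 = 137)
1/(g(34, 116) + y(-64, S(-2, -12))) = 1/(201 + 137) = 1/338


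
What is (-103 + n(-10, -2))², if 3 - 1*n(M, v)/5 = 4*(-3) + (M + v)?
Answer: 1024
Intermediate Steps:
n(M, v) = 75 - 5*M - 5*v (n(M, v) = 15 - 5*(4*(-3) + (M + v)) = 15 - 5*(-12 + (M + v)) = 15 - 5*(-12 + M + v) = 15 + (60 - 5*M - 5*v) = 75 - 5*M - 5*v)
(-103 + n(-10, -2))² = (-103 + (75 - 5*(-10) - 5*(-2)))² = (-103 + (75 + 50 + 10))² = (-103 + 135)² = 32² = 1024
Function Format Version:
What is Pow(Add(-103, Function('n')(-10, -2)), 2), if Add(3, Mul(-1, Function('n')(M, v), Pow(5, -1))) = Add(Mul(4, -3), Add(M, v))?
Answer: 1024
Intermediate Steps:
Function('n')(M, v) = Add(75, Mul(-5, M), Mul(-5, v)) (Function('n')(M, v) = Add(15, Mul(-5, Add(Mul(4, -3), Add(M, v)))) = Add(15, Mul(-5, Add(-12, Add(M, v)))) = Add(15, Mul(-5, Add(-12, M, v))) = Add(15, Add(60, Mul(-5, M), Mul(-5, v))) = Add(75, Mul(-5, M), Mul(-5, v)))
Pow(Add(-103, Function('n')(-10, -2)), 2) = Pow(Add(-103, Add(75, Mul(-5, -10), Mul(-5, -2))), 2) = Pow(Add(-103, Add(75, 50, 10)), 2) = Pow(Add(-103, 135), 2) = Pow(32, 2) = 1024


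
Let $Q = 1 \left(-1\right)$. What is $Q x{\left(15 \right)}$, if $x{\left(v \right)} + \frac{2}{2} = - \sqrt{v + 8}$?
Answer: $1 + \sqrt{23} \approx 5.7958$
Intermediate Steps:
$Q = -1$
$x{\left(v \right)} = -1 - \sqrt{8 + v}$ ($x{\left(v \right)} = -1 - \sqrt{v + 8} = -1 - \sqrt{8 + v}$)
$Q x{\left(15 \right)} = - (-1 - \sqrt{8 + 15}) = - (-1 - \sqrt{23}) = 1 + \sqrt{23}$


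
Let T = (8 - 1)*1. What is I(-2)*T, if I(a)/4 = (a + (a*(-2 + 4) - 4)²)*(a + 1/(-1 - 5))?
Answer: -11284/3 ≈ -3761.3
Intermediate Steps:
T = 7 (T = 7*1 = 7)
I(a) = 4*(-⅙ + a)*(a + (-4 + 2*a)²) (I(a) = 4*((a + (a*(-2 + 4) - 4)²)*(a + 1/(-1 - 5))) = 4*((a + (a*2 - 4)²)*(a + 1/(-6))) = 4*((a + (2*a - 4)²)*(a - ⅙)) = 4*((a + (-4 + 2*a)²)*(-⅙ + a)) = 4*((-⅙ + a)*(a + (-4 + 2*a)²)) = 4*(-⅙ + a)*(a + (-4 + 2*a)²))
I(-2)*T = (-32/3 + 16*(-2)³ + 74*(-2) - 188/3*(-2)²)*7 = (-32/3 + 16*(-8) - 148 - 188/3*4)*7 = (-32/3 - 128 - 148 - 752/3)*7 = -1612/3*7 = -11284/3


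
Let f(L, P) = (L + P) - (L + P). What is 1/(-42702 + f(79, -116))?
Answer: -1/42702 ≈ -2.3418e-5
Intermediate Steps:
f(L, P) = 0 (f(L, P) = (L + P) + (-L - P) = 0)
1/(-42702 + f(79, -116)) = 1/(-42702 + 0) = 1/(-42702) = -1/42702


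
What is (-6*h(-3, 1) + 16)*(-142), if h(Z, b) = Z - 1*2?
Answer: -6532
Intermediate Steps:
h(Z, b) = -2 + Z (h(Z, b) = Z - 2 = -2 + Z)
(-6*h(-3, 1) + 16)*(-142) = (-6*(-2 - 3) + 16)*(-142) = (-6*(-5) + 16)*(-142) = (30 + 16)*(-142) = 46*(-142) = -6532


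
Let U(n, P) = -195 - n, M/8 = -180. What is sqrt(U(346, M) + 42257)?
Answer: 2*sqrt(10429) ≈ 204.24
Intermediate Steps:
M = -1440 (M = 8*(-180) = -1440)
sqrt(U(346, M) + 42257) = sqrt((-195 - 1*346) + 42257) = sqrt((-195 - 346) + 42257) = sqrt(-541 + 42257) = sqrt(41716) = 2*sqrt(10429)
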